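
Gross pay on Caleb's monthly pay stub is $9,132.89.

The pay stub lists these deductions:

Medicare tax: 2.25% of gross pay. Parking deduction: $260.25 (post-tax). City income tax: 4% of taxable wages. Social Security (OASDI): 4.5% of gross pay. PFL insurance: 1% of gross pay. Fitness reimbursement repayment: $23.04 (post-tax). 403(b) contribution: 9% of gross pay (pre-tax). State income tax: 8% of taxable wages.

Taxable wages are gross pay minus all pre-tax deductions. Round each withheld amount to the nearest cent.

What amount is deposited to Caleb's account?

403(b) contribution: $9,132.89 × 0.09 = $821.96
Taxable wages = $9,132.89 − $821.96 = $8,310.93
City income tax: $8,310.93 × 0.04 = $332.44
State income tax: $8,310.93 × 0.08 = $664.87
Medicare tax: $9,132.89 × 0.0225 = $205.49
PFL insurance: $9,132.89 × 0.01 = $91.33
Social Security (OASDI): $9,132.89 × 0.045 = $410.98
Parking deduction: $260.25
Fitness reimbursement repayment: $23.04
Total deductions = $821.96 + $332.44 + $664.87 + $205.49 + $91.33 + $410.98 + $260.25 + $23.04 = $2,810.36
Net pay = $9,132.89 − $2,810.36 = $6,322.53

$6,322.53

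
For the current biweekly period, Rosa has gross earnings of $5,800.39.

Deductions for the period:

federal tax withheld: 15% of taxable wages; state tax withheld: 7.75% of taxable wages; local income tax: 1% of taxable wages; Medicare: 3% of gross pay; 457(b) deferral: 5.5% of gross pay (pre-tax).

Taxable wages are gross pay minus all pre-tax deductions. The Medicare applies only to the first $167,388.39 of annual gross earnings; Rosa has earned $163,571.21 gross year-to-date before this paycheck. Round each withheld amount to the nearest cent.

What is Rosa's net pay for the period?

457(b) deferral: $5,800.39 × 0.055 = $319.02
Taxable wages = $5,800.39 − $319.02 = $5,481.37
Federal tax withheld: $5,481.37 × 0.15 = $822.21
State tax withheld: $5,481.37 × 0.0775 = $424.81
Local income tax: $5,481.37 × 0.01 = $54.81
Medicare: only $167,388.39 − $163,571.21 = $3,817.18 of this check is subject → $3,817.18 × 0.03 = $114.52
Total deductions = $319.02 + $822.21 + $424.81 + $54.81 + $114.52 = $1,735.37
Net pay = $5,800.39 − $1,735.37 = $4,065.02

$4,065.02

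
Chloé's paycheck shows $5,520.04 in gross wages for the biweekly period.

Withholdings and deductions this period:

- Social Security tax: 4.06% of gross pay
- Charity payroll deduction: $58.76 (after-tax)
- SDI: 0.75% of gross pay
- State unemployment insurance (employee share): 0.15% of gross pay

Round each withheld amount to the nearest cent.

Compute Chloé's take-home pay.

SDI: $5,520.04 × 0.0075 = $41.40
State unemployment insurance (employee share): $5,520.04 × 0.0015 = $8.28
Social Security tax: $5,520.04 × 0.0406 = $224.11
Charity payroll deduction: $58.76
Total deductions = $41.40 + $8.28 + $224.11 + $58.76 = $332.55
Net pay = $5,520.04 − $332.55 = $5,187.49

$5,187.49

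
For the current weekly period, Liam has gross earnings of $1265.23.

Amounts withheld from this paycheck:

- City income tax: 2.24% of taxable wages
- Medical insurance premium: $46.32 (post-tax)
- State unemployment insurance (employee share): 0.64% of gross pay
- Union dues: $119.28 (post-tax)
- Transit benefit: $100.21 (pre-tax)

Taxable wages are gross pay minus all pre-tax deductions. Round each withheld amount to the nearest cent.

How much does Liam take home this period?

Transit benefit: $100.21
Taxable wages = $1265.23 − $100.21 = $1165.02
City income tax: $1165.02 × 0.0224 = $26.10
State unemployment insurance (employee share): $1265.23 × 0.0064 = $8.10
Medical insurance premium: $46.32
Union dues: $119.28
Total deductions = $100.21 + $26.10 + $8.10 + $46.32 + $119.28 = $300.01
Net pay = $1265.23 − $300.01 = $965.22

$965.22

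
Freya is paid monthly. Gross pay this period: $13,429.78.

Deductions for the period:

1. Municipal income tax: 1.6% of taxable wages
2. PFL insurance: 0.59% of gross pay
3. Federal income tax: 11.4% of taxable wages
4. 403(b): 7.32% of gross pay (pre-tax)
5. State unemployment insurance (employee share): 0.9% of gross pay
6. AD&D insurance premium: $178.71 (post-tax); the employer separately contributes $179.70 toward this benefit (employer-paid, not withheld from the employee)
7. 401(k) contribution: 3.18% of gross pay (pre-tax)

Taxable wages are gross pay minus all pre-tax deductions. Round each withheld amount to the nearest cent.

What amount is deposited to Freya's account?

$10,078.28

401(k) contribution: $13,429.78 × 0.0318 = $427.07
403(b): $13,429.78 × 0.0732 = $983.06
Pre-tax total = $427.07 + $983.06 = $1,410.13
Taxable wages = $13,429.78 − $1,410.13 = $12,019.65
Federal income tax: $12,019.65 × 0.114 = $1,370.24
Municipal income tax: $12,019.65 × 0.016 = $192.31
PFL insurance: $13,429.78 × 0.0059 = $79.24
State unemployment insurance (employee share): $13,429.78 × 0.009 = $120.87
AD&D insurance premium: $178.71
(Employer's $179.70 toward AD&D insurance premium is not withheld from the employee.)
Total deductions = $427.07 + $983.06 + $1,370.24 + $192.31 + $79.24 + $120.87 + $178.71 = $3,351.50
Net pay = $13,429.78 − $3,351.50 = $10,078.28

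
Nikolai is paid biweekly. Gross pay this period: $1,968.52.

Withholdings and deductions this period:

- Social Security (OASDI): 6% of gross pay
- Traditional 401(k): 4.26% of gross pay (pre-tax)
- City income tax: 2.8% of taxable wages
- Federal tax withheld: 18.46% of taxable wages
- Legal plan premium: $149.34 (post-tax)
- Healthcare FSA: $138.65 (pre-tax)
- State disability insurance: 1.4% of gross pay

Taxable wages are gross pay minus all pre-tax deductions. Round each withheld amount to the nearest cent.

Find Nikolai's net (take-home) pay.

$1,079.80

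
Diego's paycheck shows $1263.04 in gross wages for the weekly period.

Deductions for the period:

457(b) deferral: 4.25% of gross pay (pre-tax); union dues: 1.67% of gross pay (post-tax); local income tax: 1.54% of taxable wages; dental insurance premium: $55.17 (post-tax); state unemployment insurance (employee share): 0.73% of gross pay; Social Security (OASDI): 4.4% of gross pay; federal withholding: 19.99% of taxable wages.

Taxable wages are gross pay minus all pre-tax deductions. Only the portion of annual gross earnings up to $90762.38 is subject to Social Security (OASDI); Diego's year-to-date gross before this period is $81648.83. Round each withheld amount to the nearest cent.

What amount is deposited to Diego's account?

457(b) deferral: $1263.04 × 0.0425 = $53.68
Taxable wages = $1263.04 − $53.68 = $1209.36
Federal withholding: $1209.36 × 0.1999 = $241.75
Local income tax: $1209.36 × 0.0154 = $18.62
State unemployment insurance (employee share): $1263.04 × 0.0073 = $9.22
Social Security (OASDI): cap not yet reached, full $1263.04 is subject → $1263.04 × 0.044 = $55.57
Dental insurance premium: $55.17
Union dues: $1263.04 × 0.0167 = $21.09
Total deductions = $53.68 + $241.75 + $18.62 + $9.22 + $55.57 + $55.17 + $21.09 = $455.10
Net pay = $1263.04 − $455.10 = $807.94

$807.94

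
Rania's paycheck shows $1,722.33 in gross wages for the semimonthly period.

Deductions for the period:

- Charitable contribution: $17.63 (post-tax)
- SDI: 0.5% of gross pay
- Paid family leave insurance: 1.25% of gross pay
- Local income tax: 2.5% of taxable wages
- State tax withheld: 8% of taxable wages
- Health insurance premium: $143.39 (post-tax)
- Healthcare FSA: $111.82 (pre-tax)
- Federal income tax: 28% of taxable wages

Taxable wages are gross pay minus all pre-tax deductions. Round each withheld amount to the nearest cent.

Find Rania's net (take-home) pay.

$799.31

Healthcare FSA: $111.82
Taxable wages = $1,722.33 − $111.82 = $1,610.51
Local income tax: $1,610.51 × 0.025 = $40.26
Federal income tax: $1,610.51 × 0.28 = $450.94
State tax withheld: $1,610.51 × 0.08 = $128.84
Paid family leave insurance: $1,722.33 × 0.0125 = $21.53
SDI: $1,722.33 × 0.005 = $8.61
Health insurance premium: $143.39
Charitable contribution: $17.63
Total deductions = $111.82 + $40.26 + $450.94 + $128.84 + $21.53 + $8.61 + $143.39 + $17.63 = $923.02
Net pay = $1,722.33 − $923.02 = $799.31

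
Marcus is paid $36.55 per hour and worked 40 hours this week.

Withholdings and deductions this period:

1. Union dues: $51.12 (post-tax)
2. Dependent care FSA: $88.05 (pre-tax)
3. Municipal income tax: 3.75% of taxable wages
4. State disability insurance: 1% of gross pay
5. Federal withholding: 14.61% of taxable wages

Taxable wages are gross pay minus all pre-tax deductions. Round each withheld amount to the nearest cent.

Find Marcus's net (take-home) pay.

Gross pay: 40 × $36.55 = $1462.00
Dependent care FSA: $88.05
Taxable wages = $1462.00 − $88.05 = $1373.95
Municipal income tax: $1373.95 × 0.0375 = $51.52
Federal withholding: $1373.95 × 0.1461 = $200.73
State disability insurance: $1462.00 × 0.01 = $14.62
Union dues: $51.12
Total deductions = $88.05 + $51.52 + $200.73 + $14.62 + $51.12 = $406.04
Net pay = $1462.00 − $406.04 = $1055.96

$1055.96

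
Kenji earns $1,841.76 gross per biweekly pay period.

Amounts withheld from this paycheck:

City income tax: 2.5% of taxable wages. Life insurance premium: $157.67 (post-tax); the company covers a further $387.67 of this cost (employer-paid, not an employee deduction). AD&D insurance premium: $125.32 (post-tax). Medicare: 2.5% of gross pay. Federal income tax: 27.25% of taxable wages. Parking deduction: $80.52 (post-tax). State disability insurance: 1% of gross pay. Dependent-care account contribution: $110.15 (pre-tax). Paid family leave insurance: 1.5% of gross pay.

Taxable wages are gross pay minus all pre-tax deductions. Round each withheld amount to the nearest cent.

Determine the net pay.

$760.86

Dependent-care account contribution: $110.15
Taxable wages = $1,841.76 − $110.15 = $1,731.61
City income tax: $1,731.61 × 0.025 = $43.29
Federal income tax: $1,731.61 × 0.2725 = $471.86
State disability insurance: $1,841.76 × 0.01 = $18.42
Medicare: $1,841.76 × 0.025 = $46.04
Paid family leave insurance: $1,841.76 × 0.015 = $27.63
AD&D insurance premium: $125.32
Parking deduction: $80.52
Life insurance premium: $157.67
(Employer's $387.67 toward life insurance premium is not withheld from the employee.)
Total deductions = $110.15 + $43.29 + $471.86 + $18.42 + $46.04 + $27.63 + $125.32 + $80.52 + $157.67 = $1,080.90
Net pay = $1,841.76 − $1,080.90 = $760.86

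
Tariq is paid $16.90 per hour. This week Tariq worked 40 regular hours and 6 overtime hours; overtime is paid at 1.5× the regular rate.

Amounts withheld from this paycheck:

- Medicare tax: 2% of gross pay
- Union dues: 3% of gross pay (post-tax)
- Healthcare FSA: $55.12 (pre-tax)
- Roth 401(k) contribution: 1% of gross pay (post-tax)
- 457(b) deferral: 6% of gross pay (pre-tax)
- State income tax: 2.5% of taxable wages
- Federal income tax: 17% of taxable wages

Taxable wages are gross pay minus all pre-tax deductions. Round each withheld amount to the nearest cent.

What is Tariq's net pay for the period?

$532.57

Regular pay: 40 × $16.90 = $676.00
Overtime pay: 6 × $16.90 × 1.5 = $152.10
Gross pay = $676.00 + $152.10 = $828.10
457(b) deferral: $828.10 × 0.06 = $49.69
Healthcare FSA: $55.12
Pre-tax total = $49.69 + $55.12 = $104.81
Taxable wages = $828.10 − $104.81 = $723.29
Federal income tax: $723.29 × 0.17 = $122.96
State income tax: $723.29 × 0.025 = $18.08
Medicare tax: $828.10 × 0.02 = $16.56
Roth 401(k) contribution: $828.10 × 0.01 = $8.28
Union dues: $828.10 × 0.03 = $24.84
Total deductions = $49.69 + $55.12 + $122.96 + $18.08 + $16.56 + $8.28 + $24.84 = $295.53
Net pay = $828.10 − $295.53 = $532.57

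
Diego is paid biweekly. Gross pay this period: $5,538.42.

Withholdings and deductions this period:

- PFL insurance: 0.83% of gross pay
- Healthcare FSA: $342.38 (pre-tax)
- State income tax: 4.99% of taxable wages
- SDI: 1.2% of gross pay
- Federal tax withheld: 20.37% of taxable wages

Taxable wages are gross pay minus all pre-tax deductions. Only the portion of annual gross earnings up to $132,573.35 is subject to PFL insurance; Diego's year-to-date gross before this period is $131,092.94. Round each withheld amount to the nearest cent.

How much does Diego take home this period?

Healthcare FSA: $342.38
Taxable wages = $5,538.42 − $342.38 = $5,196.04
State income tax: $5,196.04 × 0.0499 = $259.28
Federal tax withheld: $5,196.04 × 0.2037 = $1,058.43
SDI: $5,538.42 × 0.012 = $66.46
PFL insurance: only $132,573.35 − $131,092.94 = $1,480.41 of this check is subject → $1,480.41 × 0.0083 = $12.29
Total deductions = $342.38 + $259.28 + $1,058.43 + $66.46 + $12.29 = $1,738.84
Net pay = $5,538.42 − $1,738.84 = $3,799.58

$3,799.58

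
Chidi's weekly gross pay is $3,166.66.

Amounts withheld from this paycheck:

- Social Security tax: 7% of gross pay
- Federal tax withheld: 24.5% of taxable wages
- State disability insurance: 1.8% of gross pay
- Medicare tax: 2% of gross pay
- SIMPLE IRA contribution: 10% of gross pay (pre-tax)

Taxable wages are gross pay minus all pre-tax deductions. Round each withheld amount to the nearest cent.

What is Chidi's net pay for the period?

$1,809.74

SIMPLE IRA contribution: $3,166.66 × 0.1 = $316.67
Taxable wages = $3,166.66 − $316.67 = $2,849.99
Federal tax withheld: $2,849.99 × 0.245 = $698.25
Medicare tax: $3,166.66 × 0.02 = $63.33
Social Security tax: $3,166.66 × 0.07 = $221.67
State disability insurance: $3,166.66 × 0.018 = $57.00
Total deductions = $316.67 + $698.25 + $63.33 + $221.67 + $57.00 = $1,356.92
Net pay = $3,166.66 − $1,356.92 = $1,809.74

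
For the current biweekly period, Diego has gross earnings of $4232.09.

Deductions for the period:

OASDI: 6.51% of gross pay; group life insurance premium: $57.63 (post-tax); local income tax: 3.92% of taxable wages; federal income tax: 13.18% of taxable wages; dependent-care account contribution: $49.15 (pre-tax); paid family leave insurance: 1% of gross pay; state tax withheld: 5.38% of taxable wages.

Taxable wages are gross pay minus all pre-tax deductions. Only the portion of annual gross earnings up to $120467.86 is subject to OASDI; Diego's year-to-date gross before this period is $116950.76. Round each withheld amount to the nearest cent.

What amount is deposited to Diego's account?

$2913.71

Dependent-care account contribution: $49.15
Taxable wages = $4232.09 − $49.15 = $4182.94
Local income tax: $4182.94 × 0.0392 = $163.97
State tax withheld: $4182.94 × 0.0538 = $225.04
Federal income tax: $4182.94 × 0.1318 = $551.31
Paid family leave insurance: $4232.09 × 0.01 = $42.32
OASDI: only $120467.86 − $116950.76 = $3517.10 of this check is subject → $3517.10 × 0.0651 = $228.96
Group life insurance premium: $57.63
Total deductions = $49.15 + $163.97 + $225.04 + $551.31 + $42.32 + $228.96 + $57.63 = $1318.38
Net pay = $4232.09 − $1318.38 = $2913.71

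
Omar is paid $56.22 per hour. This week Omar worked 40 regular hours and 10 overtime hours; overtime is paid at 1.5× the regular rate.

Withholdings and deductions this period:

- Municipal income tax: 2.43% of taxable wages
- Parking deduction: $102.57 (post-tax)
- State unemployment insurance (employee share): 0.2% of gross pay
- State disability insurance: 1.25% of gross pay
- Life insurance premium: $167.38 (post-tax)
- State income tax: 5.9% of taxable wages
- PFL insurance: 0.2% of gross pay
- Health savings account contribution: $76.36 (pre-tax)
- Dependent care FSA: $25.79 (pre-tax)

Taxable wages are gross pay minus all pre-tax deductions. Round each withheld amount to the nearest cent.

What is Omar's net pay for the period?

Regular pay: 40 × $56.22 = $2,248.80
Overtime pay: 10 × $56.22 × 1.5 = $843.30
Gross pay = $2,248.80 + $843.30 = $3,092.10
Dependent care FSA: $25.79
Health savings account contribution: $76.36
Pre-tax total = $25.79 + $76.36 = $102.15
Taxable wages = $3,092.10 − $102.15 = $2,989.95
Municipal income tax: $2,989.95 × 0.0243 = $72.66
State income tax: $2,989.95 × 0.059 = $176.41
PFL insurance: $3,092.10 × 0.002 = $6.18
State unemployment insurance (employee share): $3,092.10 × 0.002 = $6.18
State disability insurance: $3,092.10 × 0.0125 = $38.65
Parking deduction: $102.57
Life insurance premium: $167.38
Total deductions = $25.79 + $76.36 + $72.66 + $176.41 + $6.18 + $6.18 + $38.65 + $102.57 + $167.38 = $672.18
Net pay = $3,092.10 − $672.18 = $2,419.92

$2,419.92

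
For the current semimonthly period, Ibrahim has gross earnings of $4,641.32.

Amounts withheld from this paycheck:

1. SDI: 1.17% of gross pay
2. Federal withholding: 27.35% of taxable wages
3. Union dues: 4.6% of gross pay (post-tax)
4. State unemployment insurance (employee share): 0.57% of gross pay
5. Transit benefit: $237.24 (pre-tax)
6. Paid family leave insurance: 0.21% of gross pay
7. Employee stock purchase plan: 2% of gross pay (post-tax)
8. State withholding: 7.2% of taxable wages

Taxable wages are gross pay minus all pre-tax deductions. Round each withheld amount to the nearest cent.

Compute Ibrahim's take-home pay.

$2,485.63

Transit benefit: $237.24
Taxable wages = $4,641.32 − $237.24 = $4,404.08
Federal withholding: $4,404.08 × 0.2735 = $1,204.52
State withholding: $4,404.08 × 0.072 = $317.09
SDI: $4,641.32 × 0.0117 = $54.30
Paid family leave insurance: $4,641.32 × 0.0021 = $9.75
State unemployment insurance (employee share): $4,641.32 × 0.0057 = $26.46
Union dues: $4,641.32 × 0.046 = $213.50
Employee stock purchase plan: $4,641.32 × 0.02 = $92.83
Total deductions = $237.24 + $1,204.52 + $317.09 + $54.30 + $9.75 + $26.46 + $213.50 + $92.83 = $2,155.69
Net pay = $4,641.32 − $2,155.69 = $2,485.63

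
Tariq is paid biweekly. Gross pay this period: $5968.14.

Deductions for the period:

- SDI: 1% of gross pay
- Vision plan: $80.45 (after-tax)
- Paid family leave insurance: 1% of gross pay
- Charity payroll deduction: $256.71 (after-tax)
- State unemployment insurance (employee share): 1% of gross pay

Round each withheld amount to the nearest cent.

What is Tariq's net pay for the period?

$5451.94

SDI: $5968.14 × 0.01 = $59.68
Paid family leave insurance: $5968.14 × 0.01 = $59.68
State unemployment insurance (employee share): $5968.14 × 0.01 = $59.68
Vision plan: $80.45
Charity payroll deduction: $256.71
Total deductions = $59.68 + $59.68 + $59.68 + $80.45 + $256.71 = $516.20
Net pay = $5968.14 − $516.20 = $5451.94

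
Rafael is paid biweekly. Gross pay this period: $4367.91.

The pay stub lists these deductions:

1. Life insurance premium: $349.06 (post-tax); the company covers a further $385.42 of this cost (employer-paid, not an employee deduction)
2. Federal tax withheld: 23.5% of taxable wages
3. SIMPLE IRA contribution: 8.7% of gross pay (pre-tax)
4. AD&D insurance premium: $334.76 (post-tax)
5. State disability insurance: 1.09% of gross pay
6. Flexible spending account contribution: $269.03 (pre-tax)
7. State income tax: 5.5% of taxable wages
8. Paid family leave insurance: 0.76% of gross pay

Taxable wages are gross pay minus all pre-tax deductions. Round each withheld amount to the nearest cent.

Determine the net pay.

SIMPLE IRA contribution: $4367.91 × 0.087 = $380.01
Flexible spending account contribution: $269.03
Pre-tax total = $380.01 + $269.03 = $649.04
Taxable wages = $4367.91 − $649.04 = $3718.87
State income tax: $3718.87 × 0.055 = $204.54
Federal tax withheld: $3718.87 × 0.235 = $873.93
State disability insurance: $4367.91 × 0.0109 = $47.61
Paid family leave insurance: $4367.91 × 0.0076 = $33.20
Life insurance premium: $349.06
AD&D insurance premium: $334.76
(Employer's $385.42 toward life insurance premium is not withheld from the employee.)
Total deductions = $380.01 + $269.03 + $204.54 + $873.93 + $47.61 + $33.20 + $349.06 + $334.76 = $2492.14
Net pay = $4367.91 − $2492.14 = $1875.77

$1875.77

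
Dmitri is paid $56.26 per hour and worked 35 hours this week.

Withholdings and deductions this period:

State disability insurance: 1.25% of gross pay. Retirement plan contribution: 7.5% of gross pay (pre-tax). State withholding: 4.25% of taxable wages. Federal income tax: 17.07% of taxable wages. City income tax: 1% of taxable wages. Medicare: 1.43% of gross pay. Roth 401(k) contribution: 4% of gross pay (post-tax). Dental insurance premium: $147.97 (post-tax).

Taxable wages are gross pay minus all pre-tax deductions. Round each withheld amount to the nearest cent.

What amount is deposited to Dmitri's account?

$1135.38

Gross pay: 35 × $56.26 = $1969.10
Retirement plan contribution: $1969.10 × 0.075 = $147.68
Taxable wages = $1969.10 − $147.68 = $1821.42
State withholding: $1821.42 × 0.0425 = $77.41
Federal income tax: $1821.42 × 0.1707 = $310.92
City income tax: $1821.42 × 0.01 = $18.21
State disability insurance: $1969.10 × 0.0125 = $24.61
Medicare: $1969.10 × 0.0143 = $28.16
Roth 401(k) contribution: $1969.10 × 0.04 = $78.76
Dental insurance premium: $147.97
Total deductions = $147.68 + $77.41 + $310.92 + $18.21 + $24.61 + $28.16 + $78.76 + $147.97 = $833.72
Net pay = $1969.10 − $833.72 = $1135.38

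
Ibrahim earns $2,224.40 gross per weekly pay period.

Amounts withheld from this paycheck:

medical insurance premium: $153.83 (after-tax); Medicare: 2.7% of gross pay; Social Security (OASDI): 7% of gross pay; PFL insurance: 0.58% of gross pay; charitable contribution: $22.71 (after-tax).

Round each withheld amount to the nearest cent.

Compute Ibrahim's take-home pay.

Social Security (OASDI): $2,224.40 × 0.07 = $155.71
Medicare: $2,224.40 × 0.027 = $60.06
PFL insurance: $2,224.40 × 0.0058 = $12.90
Medical insurance premium: $153.83
Charitable contribution: $22.71
Total deductions = $155.71 + $60.06 + $12.90 + $153.83 + $22.71 = $405.21
Net pay = $2,224.40 − $405.21 = $1,819.19

$1,819.19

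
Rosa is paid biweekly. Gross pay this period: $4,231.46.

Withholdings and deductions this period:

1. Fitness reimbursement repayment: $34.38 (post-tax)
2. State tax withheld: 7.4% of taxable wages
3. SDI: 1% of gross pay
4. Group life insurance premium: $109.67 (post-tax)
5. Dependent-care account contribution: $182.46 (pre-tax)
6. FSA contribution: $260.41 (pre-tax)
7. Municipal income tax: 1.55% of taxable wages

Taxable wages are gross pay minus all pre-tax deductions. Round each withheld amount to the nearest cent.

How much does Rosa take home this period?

$3,263.15

Dependent-care account contribution: $182.46
FSA contribution: $260.41
Pre-tax total = $182.46 + $260.41 = $442.87
Taxable wages = $4,231.46 − $442.87 = $3,788.59
Municipal income tax: $3,788.59 × 0.0155 = $58.72
State tax withheld: $3,788.59 × 0.074 = $280.36
SDI: $4,231.46 × 0.01 = $42.31
Group life insurance premium: $109.67
Fitness reimbursement repayment: $34.38
Total deductions = $182.46 + $260.41 + $58.72 + $280.36 + $42.31 + $109.67 + $34.38 = $968.31
Net pay = $4,231.46 − $968.31 = $3,263.15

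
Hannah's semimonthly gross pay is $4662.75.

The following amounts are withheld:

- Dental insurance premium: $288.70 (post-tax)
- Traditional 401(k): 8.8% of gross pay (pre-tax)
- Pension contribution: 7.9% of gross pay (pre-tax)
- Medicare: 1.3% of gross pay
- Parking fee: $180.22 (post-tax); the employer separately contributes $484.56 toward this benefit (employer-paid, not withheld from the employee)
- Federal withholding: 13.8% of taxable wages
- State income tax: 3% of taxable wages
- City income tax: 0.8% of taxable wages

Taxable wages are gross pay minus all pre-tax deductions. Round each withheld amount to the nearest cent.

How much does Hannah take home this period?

$2670.94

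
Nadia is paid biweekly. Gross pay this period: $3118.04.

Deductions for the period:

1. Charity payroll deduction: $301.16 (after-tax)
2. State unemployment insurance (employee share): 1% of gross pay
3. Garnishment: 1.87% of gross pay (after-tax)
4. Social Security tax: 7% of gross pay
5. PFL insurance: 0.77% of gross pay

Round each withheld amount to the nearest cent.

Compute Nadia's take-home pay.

$2485.12

State unemployment insurance (employee share): $3118.04 × 0.01 = $31.18
PFL insurance: $3118.04 × 0.0077 = $24.01
Social Security tax: $3118.04 × 0.07 = $218.26
Garnishment: $3118.04 × 0.0187 = $58.31
Charity payroll deduction: $301.16
Total deductions = $31.18 + $24.01 + $218.26 + $58.31 + $301.16 = $632.92
Net pay = $3118.04 − $632.92 = $2485.12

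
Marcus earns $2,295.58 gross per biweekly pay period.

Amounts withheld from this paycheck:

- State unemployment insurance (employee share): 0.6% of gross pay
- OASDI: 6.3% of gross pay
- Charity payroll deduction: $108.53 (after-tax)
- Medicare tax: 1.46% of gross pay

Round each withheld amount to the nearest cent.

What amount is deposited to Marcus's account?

$1,995.14

OASDI: $2,295.58 × 0.063 = $144.62
State unemployment insurance (employee share): $2,295.58 × 0.006 = $13.77
Medicare tax: $2,295.58 × 0.0146 = $33.52
Charity payroll deduction: $108.53
Total deductions = $144.62 + $13.77 + $33.52 + $108.53 = $300.44
Net pay = $2,295.58 − $300.44 = $1,995.14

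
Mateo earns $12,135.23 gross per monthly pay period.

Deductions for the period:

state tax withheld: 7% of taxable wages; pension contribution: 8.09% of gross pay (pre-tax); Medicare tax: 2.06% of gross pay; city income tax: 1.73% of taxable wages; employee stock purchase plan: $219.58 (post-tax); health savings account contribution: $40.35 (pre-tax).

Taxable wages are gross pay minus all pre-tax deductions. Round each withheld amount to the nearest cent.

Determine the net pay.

Pension contribution: $12,135.23 × 0.0809 = $981.74
Health savings account contribution: $40.35
Pre-tax total = $981.74 + $40.35 = $1,022.09
Taxable wages = $12,135.23 − $1,022.09 = $11,113.14
City income tax: $11,113.14 × 0.0173 = $192.26
State tax withheld: $11,113.14 × 0.07 = $777.92
Medicare tax: $12,135.23 × 0.0206 = $249.99
Employee stock purchase plan: $219.58
Total deductions = $981.74 + $40.35 + $192.26 + $777.92 + $249.99 + $219.58 = $2,461.84
Net pay = $12,135.23 − $2,461.84 = $9,673.39

$9,673.39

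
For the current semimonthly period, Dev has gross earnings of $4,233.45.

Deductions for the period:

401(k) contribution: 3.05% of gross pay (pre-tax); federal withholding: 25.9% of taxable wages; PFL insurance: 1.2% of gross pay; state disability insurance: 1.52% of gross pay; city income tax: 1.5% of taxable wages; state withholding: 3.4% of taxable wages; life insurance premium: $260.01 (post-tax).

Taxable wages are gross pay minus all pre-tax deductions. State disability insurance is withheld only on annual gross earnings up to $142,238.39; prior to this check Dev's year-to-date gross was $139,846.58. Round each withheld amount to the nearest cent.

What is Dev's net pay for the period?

$2,493.03

401(k) contribution: $4,233.45 × 0.0305 = $129.12
Taxable wages = $4,233.45 − $129.12 = $4,104.33
State withholding: $4,104.33 × 0.034 = $139.55
City income tax: $4,104.33 × 0.015 = $61.56
Federal withholding: $4,104.33 × 0.259 = $1,063.02
State disability insurance: only $142,238.39 − $139,846.58 = $2,391.81 of this check is subject → $2,391.81 × 0.0152 = $36.36
PFL insurance: $4,233.45 × 0.012 = $50.80
Life insurance premium: $260.01
Total deductions = $129.12 + $139.55 + $61.56 + $1,063.02 + $36.36 + $50.80 + $260.01 = $1,740.42
Net pay = $4,233.45 − $1,740.42 = $2,493.03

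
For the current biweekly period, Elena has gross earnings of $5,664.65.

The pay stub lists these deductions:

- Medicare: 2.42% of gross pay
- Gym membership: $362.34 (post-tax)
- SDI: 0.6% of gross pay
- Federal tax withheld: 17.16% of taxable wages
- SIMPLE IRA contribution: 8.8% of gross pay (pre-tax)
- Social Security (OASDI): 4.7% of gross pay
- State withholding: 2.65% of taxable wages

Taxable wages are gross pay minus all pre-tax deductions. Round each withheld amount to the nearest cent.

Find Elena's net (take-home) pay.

SIMPLE IRA contribution: $5,664.65 × 0.088 = $498.49
Taxable wages = $5,664.65 − $498.49 = $5,166.16
State withholding: $5,166.16 × 0.0265 = $136.90
Federal tax withheld: $5,166.16 × 0.1716 = $886.51
SDI: $5,664.65 × 0.006 = $33.99
Medicare: $5,664.65 × 0.0242 = $137.08
Social Security (OASDI): $5,664.65 × 0.047 = $266.24
Gym membership: $362.34
Total deductions = $498.49 + $136.90 + $886.51 + $33.99 + $137.08 + $266.24 + $362.34 = $2,321.55
Net pay = $5,664.65 − $2,321.55 = $3,343.10

$3,343.10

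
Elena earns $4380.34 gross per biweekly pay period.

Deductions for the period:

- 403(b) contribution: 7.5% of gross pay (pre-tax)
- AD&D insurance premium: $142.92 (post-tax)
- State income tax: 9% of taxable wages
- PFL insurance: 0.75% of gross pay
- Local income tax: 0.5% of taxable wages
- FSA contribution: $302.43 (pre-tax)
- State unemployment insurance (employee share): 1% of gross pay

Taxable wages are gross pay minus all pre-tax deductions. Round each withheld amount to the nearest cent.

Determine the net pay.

$3173.62

FSA contribution: $302.43
403(b) contribution: $4380.34 × 0.075 = $328.53
Pre-tax total = $302.43 + $328.53 = $630.96
Taxable wages = $4380.34 − $630.96 = $3749.38
State income tax: $3749.38 × 0.09 = $337.44
Local income tax: $3749.38 × 0.005 = $18.75
PFL insurance: $4380.34 × 0.0075 = $32.85
State unemployment insurance (employee share): $4380.34 × 0.01 = $43.80
AD&D insurance premium: $142.92
Total deductions = $302.43 + $328.53 + $337.44 + $18.75 + $32.85 + $43.80 + $142.92 = $1206.72
Net pay = $4380.34 − $1206.72 = $3173.62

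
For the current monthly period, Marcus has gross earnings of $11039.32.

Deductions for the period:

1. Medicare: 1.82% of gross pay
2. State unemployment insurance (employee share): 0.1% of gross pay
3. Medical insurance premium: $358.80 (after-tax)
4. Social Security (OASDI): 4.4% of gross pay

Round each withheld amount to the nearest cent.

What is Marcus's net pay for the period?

$9982.83

State unemployment insurance (employee share): $11039.32 × 0.001 = $11.04
Medicare: $11039.32 × 0.0182 = $200.92
Social Security (OASDI): $11039.32 × 0.044 = $485.73
Medical insurance premium: $358.80
Total deductions = $11.04 + $200.92 + $485.73 + $358.80 = $1056.49
Net pay = $11039.32 − $1056.49 = $9982.83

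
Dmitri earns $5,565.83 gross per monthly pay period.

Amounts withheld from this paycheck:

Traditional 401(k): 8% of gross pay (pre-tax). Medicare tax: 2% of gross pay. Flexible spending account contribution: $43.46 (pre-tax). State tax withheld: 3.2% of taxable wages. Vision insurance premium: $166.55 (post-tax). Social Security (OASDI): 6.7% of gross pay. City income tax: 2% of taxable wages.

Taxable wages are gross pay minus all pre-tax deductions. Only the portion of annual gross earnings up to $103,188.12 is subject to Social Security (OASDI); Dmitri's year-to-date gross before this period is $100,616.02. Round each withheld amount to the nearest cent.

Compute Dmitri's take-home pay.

$4,362.89

Traditional 401(k): $5,565.83 × 0.08 = $445.27
Flexible spending account contribution: $43.46
Pre-tax total = $445.27 + $43.46 = $488.73
Taxable wages = $5,565.83 − $488.73 = $5,077.10
City income tax: $5,077.10 × 0.02 = $101.54
State tax withheld: $5,077.10 × 0.032 = $162.47
Social Security (OASDI): only $103,188.12 − $100,616.02 = $2,572.10 of this check is subject → $2,572.10 × 0.067 = $172.33
Medicare tax: $5,565.83 × 0.02 = $111.32
Vision insurance premium: $166.55
Total deductions = $445.27 + $43.46 + $101.54 + $162.47 + $172.33 + $111.32 + $166.55 = $1,202.94
Net pay = $5,565.83 − $1,202.94 = $4,362.89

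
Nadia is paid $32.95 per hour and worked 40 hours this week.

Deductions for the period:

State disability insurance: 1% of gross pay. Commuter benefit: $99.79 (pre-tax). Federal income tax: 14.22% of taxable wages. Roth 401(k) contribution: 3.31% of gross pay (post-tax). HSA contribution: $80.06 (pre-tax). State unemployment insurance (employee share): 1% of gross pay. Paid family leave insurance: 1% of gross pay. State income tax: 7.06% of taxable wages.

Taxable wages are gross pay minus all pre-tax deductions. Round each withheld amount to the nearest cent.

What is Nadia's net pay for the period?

Gross pay: 40 × $32.95 = $1,318.00
Commuter benefit: $99.79
HSA contribution: $80.06
Pre-tax total = $99.79 + $80.06 = $179.85
Taxable wages = $1,318.00 − $179.85 = $1,138.15
Federal income tax: $1,138.15 × 0.1422 = $161.84
State income tax: $1,138.15 × 0.0706 = $80.35
State unemployment insurance (employee share): $1,318.00 × 0.01 = $13.18
Paid family leave insurance: $1,318.00 × 0.01 = $13.18
State disability insurance: $1,318.00 × 0.01 = $13.18
Roth 401(k) contribution: $1,318.00 × 0.0331 = $43.63
Total deductions = $99.79 + $80.06 + $161.84 + $80.35 + $13.18 + $13.18 + $13.18 + $43.63 = $505.21
Net pay = $1,318.00 − $505.21 = $812.79

$812.79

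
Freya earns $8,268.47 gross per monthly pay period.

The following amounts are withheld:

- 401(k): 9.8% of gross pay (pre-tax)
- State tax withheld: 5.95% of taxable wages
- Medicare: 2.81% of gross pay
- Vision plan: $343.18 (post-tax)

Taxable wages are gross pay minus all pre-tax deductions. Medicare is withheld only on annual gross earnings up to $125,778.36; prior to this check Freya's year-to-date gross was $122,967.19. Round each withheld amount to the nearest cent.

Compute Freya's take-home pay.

$6,592.23

401(k): $8,268.47 × 0.098 = $810.31
Taxable wages = $8,268.47 − $810.31 = $7,458.16
State tax withheld: $7,458.16 × 0.0595 = $443.76
Medicare: only $125,778.36 − $122,967.19 = $2,811.17 of this check is subject → $2,811.17 × 0.0281 = $78.99
Vision plan: $343.18
Total deductions = $810.31 + $443.76 + $78.99 + $343.18 = $1,676.24
Net pay = $8,268.47 − $1,676.24 = $6,592.23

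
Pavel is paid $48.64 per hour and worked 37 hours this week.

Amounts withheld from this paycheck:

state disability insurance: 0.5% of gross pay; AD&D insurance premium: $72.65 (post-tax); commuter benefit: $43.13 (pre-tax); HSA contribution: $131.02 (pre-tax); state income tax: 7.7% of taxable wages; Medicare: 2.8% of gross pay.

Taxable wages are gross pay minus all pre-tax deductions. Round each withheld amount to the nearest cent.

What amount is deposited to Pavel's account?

Gross pay: 37 × $48.64 = $1799.68
Commuter benefit: $43.13
HSA contribution: $131.02
Pre-tax total = $43.13 + $131.02 = $174.15
Taxable wages = $1799.68 − $174.15 = $1625.53
State income tax: $1625.53 × 0.077 = $125.17
Medicare: $1799.68 × 0.028 = $50.39
State disability insurance: $1799.68 × 0.005 = $9.00
AD&D insurance premium: $72.65
Total deductions = $43.13 + $131.02 + $125.17 + $50.39 + $9.00 + $72.65 = $431.36
Net pay = $1799.68 − $431.36 = $1368.32

$1368.32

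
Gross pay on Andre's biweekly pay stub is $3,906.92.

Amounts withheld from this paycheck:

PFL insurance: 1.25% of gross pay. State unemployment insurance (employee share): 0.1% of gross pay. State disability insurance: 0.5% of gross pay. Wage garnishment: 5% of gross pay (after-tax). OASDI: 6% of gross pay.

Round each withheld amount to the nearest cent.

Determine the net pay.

OASDI: $3,906.92 × 0.06 = $234.42
PFL insurance: $3,906.92 × 0.0125 = $48.84
State unemployment insurance (employee share): $3,906.92 × 0.001 = $3.91
State disability insurance: $3,906.92 × 0.005 = $19.53
Wage garnishment: $3,906.92 × 0.05 = $195.35
Total deductions = $234.42 + $48.84 + $3.91 + $19.53 + $195.35 = $502.05
Net pay = $3,906.92 − $502.05 = $3,404.87

$3,404.87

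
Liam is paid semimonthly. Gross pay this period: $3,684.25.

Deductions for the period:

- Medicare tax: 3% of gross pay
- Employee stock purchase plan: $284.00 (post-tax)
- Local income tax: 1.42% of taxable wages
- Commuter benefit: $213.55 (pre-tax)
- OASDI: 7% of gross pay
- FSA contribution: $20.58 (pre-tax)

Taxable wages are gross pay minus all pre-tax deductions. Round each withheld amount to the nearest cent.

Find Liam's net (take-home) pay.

$2,748.70

Commuter benefit: $213.55
FSA contribution: $20.58
Pre-tax total = $213.55 + $20.58 = $234.13
Taxable wages = $3,684.25 − $234.13 = $3,450.12
Local income tax: $3,450.12 × 0.0142 = $48.99
Medicare tax: $3,684.25 × 0.03 = $110.53
OASDI: $3,684.25 × 0.07 = $257.90
Employee stock purchase plan: $284.00
Total deductions = $213.55 + $20.58 + $48.99 + $110.53 + $257.90 + $284.00 = $935.55
Net pay = $3,684.25 − $935.55 = $2,748.70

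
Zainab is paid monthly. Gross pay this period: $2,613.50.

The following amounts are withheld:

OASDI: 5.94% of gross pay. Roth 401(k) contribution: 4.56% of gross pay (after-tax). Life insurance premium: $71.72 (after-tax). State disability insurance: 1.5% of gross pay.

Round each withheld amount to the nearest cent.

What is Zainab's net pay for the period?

State disability insurance: $2,613.50 × 0.015 = $39.20
OASDI: $2,613.50 × 0.0594 = $155.24
Roth 401(k) contribution: $2,613.50 × 0.0456 = $119.18
Life insurance premium: $71.72
Total deductions = $39.20 + $155.24 + $119.18 + $71.72 = $385.34
Net pay = $2,613.50 − $385.34 = $2,228.16

$2,228.16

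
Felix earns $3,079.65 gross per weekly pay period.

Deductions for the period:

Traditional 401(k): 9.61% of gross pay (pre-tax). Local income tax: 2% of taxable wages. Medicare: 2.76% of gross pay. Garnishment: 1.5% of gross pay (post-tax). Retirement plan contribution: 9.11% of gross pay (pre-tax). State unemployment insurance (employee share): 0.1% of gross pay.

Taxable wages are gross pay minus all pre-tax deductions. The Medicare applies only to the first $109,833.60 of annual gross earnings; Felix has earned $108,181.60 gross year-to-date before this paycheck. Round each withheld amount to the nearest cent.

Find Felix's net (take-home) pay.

$2,358.21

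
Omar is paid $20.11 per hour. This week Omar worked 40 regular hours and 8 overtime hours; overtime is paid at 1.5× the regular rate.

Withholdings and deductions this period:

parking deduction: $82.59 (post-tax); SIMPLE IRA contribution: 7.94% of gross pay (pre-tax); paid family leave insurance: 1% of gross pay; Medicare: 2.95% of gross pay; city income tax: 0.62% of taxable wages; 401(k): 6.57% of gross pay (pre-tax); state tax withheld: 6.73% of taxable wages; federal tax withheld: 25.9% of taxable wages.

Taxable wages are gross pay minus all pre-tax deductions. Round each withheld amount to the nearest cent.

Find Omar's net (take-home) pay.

$472.84

Regular pay: 40 × $20.11 = $804.40
Overtime pay: 8 × $20.11 × 1.5 = $241.32
Gross pay = $804.40 + $241.32 = $1,045.72
401(k): $1,045.72 × 0.0657 = $68.70
SIMPLE IRA contribution: $1,045.72 × 0.0794 = $83.03
Pre-tax total = $68.70 + $83.03 = $151.73
Taxable wages = $1,045.72 − $151.73 = $893.99
State tax withheld: $893.99 × 0.0673 = $60.17
City income tax: $893.99 × 0.0062 = $5.54
Federal tax withheld: $893.99 × 0.259 = $231.54
Medicare: $1,045.72 × 0.0295 = $30.85
Paid family leave insurance: $1,045.72 × 0.01 = $10.46
Parking deduction: $82.59
Total deductions = $68.70 + $83.03 + $60.17 + $5.54 + $231.54 + $30.85 + $10.46 + $82.59 = $572.88
Net pay = $1,045.72 − $572.88 = $472.84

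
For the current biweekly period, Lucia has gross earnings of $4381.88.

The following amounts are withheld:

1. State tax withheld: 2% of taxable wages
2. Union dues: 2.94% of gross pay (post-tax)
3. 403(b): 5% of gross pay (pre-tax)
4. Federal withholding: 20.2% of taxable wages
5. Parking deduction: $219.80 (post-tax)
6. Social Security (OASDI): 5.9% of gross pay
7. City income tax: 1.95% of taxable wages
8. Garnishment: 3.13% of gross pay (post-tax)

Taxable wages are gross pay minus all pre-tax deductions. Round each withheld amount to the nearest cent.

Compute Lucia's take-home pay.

403(b): $4381.88 × 0.05 = $219.09
Taxable wages = $4381.88 − $219.09 = $4162.79
City income tax: $4162.79 × 0.0195 = $81.17
State tax withheld: $4162.79 × 0.02 = $83.26
Federal withholding: $4162.79 × 0.202 = $840.88
Social Security (OASDI): $4381.88 × 0.059 = $258.53
Union dues: $4381.88 × 0.0294 = $128.83
Garnishment: $4381.88 × 0.0313 = $137.15
Parking deduction: $219.80
Total deductions = $219.09 + $81.17 + $83.26 + $840.88 + $258.53 + $128.83 + $137.15 + $219.80 = $1968.71
Net pay = $4381.88 − $1968.71 = $2413.17

$2413.17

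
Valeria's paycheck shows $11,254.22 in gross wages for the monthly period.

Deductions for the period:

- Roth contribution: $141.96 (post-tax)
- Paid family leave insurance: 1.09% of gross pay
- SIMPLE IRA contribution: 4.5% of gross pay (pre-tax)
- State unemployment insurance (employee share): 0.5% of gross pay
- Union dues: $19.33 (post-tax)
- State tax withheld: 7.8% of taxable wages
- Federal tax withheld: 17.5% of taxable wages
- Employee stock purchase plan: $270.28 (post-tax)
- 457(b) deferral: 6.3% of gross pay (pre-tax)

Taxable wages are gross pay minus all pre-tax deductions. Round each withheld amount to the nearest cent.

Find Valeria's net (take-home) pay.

457(b) deferral: $11,254.22 × 0.063 = $709.02
SIMPLE IRA contribution: $11,254.22 × 0.045 = $506.44
Pre-tax total = $709.02 + $506.44 = $1,215.46
Taxable wages = $11,254.22 − $1,215.46 = $10,038.76
State tax withheld: $10,038.76 × 0.078 = $783.02
Federal tax withheld: $10,038.76 × 0.175 = $1,756.78
Paid family leave insurance: $11,254.22 × 0.0109 = $122.67
State unemployment insurance (employee share): $11,254.22 × 0.005 = $56.27
Employee stock purchase plan: $270.28
Roth contribution: $141.96
Union dues: $19.33
Total deductions = $709.02 + $506.44 + $783.02 + $1,756.78 + $122.67 + $56.27 + $270.28 + $141.96 + $19.33 = $4,365.77
Net pay = $11,254.22 − $4,365.77 = $6,888.45

$6,888.45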